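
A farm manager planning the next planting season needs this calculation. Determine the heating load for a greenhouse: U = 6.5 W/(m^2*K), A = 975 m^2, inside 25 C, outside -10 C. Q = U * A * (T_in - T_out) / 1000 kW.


dT = 25 - (-10) = 35 K
Q = U * A * dT
  = 6.5 * 975 * 35
  = 221812.50 W = 221.81 kW


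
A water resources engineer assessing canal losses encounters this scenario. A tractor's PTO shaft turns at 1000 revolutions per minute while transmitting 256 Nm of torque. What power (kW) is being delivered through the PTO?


P = 2*pi*n*T / 60000
  = 2*pi * 1000 * 256 / 60000
  = 1608495.44 / 60000
  = 26.81 kW


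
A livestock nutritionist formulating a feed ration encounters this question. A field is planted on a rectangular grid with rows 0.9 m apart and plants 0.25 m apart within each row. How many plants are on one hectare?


D = 10000 / (row_sp * plant_sp)
  = 10000 / (0.9 * 0.25)
  = 10000 / 0.2250
  = 44444.44 plants/ha


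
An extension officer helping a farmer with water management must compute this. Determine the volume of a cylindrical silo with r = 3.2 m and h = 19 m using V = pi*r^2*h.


V = pi * r^2 * h
  = pi * 3.2^2 * 19
  = pi * 10.24 * 19
  = 611.23 m^3


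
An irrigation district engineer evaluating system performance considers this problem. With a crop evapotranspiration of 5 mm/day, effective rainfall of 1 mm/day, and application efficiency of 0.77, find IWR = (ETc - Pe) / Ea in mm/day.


IWR = (ETc - Pe) / Ea
    = (5 - 1) / 0.77
    = 4 / 0.77
    = 5.19 mm/day


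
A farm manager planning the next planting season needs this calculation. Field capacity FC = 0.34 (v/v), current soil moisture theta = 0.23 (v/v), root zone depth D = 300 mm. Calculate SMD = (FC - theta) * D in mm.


SMD = (FC - theta) * D
    = (0.34 - 0.23) * 300
    = 0.110 * 300
    = 33 mm


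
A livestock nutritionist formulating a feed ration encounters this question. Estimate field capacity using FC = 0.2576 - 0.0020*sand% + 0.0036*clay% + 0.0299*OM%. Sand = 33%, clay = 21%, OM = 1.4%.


FC = 0.2576 - 0.0020*33 + 0.0036*21 + 0.0299*1.4
   = 0.2576 - 0.0660 + 0.0756 + 0.0419
   = 0.3091


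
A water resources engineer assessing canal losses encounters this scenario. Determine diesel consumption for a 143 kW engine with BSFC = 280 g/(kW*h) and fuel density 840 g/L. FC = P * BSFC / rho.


FC = P * BSFC / rho_fuel
   = 143 * 280 / 840
   = 40040 / 840
   = 47.67 L/h


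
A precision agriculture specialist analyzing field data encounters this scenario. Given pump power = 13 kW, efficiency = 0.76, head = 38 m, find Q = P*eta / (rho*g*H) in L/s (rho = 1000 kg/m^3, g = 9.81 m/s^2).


Q = (P * 1000 * eta) / (rho * g * H)
  = (13 * 1000 * 0.76) / (1000 * 9.81 * 38)
  = 9880 / 372780
  = 0.02650 m^3/s = 26.50 L/s


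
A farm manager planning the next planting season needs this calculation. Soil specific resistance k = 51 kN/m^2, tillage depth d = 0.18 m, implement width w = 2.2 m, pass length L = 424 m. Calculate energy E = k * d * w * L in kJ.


E = k * d * w * L
  = 51 * 0.18 * 2.2 * 424
  = 8563.10 kJ


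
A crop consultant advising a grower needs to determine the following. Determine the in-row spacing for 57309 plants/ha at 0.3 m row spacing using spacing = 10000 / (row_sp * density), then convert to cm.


spacing = 10000 / (row_sp * density)
        = 10000 / (0.3 * 57309)
        = 10000 / 17192.70
        = 0.58164 m = 58.16 cm


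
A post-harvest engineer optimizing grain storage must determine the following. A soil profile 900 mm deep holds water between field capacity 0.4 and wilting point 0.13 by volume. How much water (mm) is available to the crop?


AW = (FC - WP) * D
   = (0.4 - 0.13) * 900
   = 0.27 * 900
   = 243 mm


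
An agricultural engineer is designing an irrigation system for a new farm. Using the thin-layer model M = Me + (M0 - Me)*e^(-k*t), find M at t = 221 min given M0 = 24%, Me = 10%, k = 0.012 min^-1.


M = Me + (M0 - Me) * e^(-k*t)
  = 10 + (24 - 10) * e^(-0.012*221)
  = 10 + 14 * e^(-2.652)
  = 10 + 14 * 0.07051
  = 10 + 0.9871
  = 10.99%


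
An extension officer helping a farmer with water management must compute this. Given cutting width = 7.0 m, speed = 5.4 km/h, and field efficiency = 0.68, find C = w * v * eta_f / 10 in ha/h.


C = w * v * eta_f / 10
  = 7.0 * 5.4 * 0.68 / 10
  = 25.70 / 10
  = 2.57 ha/h


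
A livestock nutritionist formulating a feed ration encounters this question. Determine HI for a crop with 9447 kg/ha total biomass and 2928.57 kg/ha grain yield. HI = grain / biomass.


HI = grain_yield / biomass
   = 2928.57 / 9447
   = 0.31


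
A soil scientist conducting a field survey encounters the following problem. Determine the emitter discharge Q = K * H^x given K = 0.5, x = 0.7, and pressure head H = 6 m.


Q = K * H^x
  = 0.5 * 6^0.7
  = 0.5 * 3.5051
  = 1.75 L/h


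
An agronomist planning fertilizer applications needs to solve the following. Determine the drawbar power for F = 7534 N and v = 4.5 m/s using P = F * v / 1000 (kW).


P = F * v / 1000
  = 7534 * 4.5 / 1000
  = 33903 / 1000
  = 33.90 kW


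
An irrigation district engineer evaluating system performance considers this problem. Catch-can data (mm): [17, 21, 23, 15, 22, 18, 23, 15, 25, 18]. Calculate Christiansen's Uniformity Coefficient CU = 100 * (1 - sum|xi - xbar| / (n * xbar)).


xbar = 197 / 10 = 19.700
sum|xi - xbar| = 31
CU = 100 * (1 - 31 / (10 * 19.700))
   = 100 * (1 - 0.1574)
   = 84.26%


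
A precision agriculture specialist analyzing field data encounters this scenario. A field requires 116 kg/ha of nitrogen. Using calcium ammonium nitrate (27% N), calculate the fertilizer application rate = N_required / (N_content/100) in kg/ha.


Rate = N_required / (N_content / 100)
     = 116 / (27 / 100)
     = 116 / 0.27
     = 429.63 kg/ha


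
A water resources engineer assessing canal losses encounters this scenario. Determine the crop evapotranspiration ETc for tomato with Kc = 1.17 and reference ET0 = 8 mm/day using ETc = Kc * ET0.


ETc = Kc * ET0
    = 1.17 * 8
    = 9.36 mm/day


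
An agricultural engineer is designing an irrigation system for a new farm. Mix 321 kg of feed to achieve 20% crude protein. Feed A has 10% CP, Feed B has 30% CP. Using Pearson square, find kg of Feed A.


parts_A = CP_b - target = 30 - 20 = 10
parts_B = target - CP_a = 20 - 10 = 10
total_parts = 10 + 10 = 20
Feed A = 321 * 10 / 20 = 160.50 kg
Feed B = 321 * 10 / 20 = 160.50 kg


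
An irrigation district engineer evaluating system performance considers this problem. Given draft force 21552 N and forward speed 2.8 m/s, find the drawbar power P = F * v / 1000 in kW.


P = F * v / 1000
  = 21552 * 2.8 / 1000
  = 60345.60 / 1000
  = 60.35 kW


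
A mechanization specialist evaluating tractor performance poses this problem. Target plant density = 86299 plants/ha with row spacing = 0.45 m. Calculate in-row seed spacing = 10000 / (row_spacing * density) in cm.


spacing = 10000 / (row_sp * density)
        = 10000 / (0.45 * 86299)
        = 10000 / 38834.55
        = 0.25750 m = 25.75 cm


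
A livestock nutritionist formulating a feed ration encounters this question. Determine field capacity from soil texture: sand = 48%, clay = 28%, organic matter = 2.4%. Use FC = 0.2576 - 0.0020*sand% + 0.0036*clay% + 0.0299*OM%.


FC = 0.2576 - 0.0020*48 + 0.0036*28 + 0.0299*2.4
   = 0.2576 - 0.0960 + 0.1008 + 0.0718
   = 0.3342


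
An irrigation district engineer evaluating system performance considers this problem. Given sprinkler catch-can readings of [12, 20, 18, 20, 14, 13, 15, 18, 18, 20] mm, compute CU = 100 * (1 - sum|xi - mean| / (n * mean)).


xbar = 168 / 10 = 16.800
sum|xi - xbar| = 26.400
CU = 100 * (1 - 26.400 / (10 * 16.800))
   = 100 * (1 - 0.1571)
   = 84.29%


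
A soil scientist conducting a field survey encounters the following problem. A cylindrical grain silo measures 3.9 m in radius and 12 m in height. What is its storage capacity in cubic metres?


V = pi * r^2 * h
  = pi * 3.9^2 * 12
  = pi * 15.21 * 12
  = 573.40 m^3


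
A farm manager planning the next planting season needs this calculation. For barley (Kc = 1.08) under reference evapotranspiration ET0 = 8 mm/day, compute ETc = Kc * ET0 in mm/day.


ETc = Kc * ET0
    = 1.08 * 8
    = 8.64 mm/day


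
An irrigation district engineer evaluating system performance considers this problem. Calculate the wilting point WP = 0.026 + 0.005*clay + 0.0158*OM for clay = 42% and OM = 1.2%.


WP = 0.026 + 0.005*42 + 0.0158*1.2
   = 0.026 + 0.2100 + 0.0190
   = 0.2550


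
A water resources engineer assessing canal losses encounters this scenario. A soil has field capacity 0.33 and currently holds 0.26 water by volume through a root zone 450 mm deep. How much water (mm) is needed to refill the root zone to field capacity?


SMD = (FC - theta) * D
    = (0.33 - 0.26) * 450
    = 0.070 * 450
    = 31.50 mm


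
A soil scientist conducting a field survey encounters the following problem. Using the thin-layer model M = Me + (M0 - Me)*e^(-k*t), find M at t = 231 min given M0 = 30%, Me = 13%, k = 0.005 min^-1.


M = Me + (M0 - Me) * e^(-k*t)
  = 13 + (30 - 13) * e^(-0.005*231)
  = 13 + 17 * e^(-1.155)
  = 13 + 17 * 0.31506
  = 13 + 5.3560
  = 18.36%


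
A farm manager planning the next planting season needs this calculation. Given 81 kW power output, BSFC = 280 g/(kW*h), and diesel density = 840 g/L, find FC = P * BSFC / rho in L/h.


FC = P * BSFC / rho_fuel
   = 81 * 280 / 840
   = 22680 / 840
   = 27 L/h


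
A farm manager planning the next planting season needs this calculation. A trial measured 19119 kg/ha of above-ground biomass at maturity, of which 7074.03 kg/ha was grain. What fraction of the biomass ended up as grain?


HI = grain_yield / biomass
   = 7074.03 / 19119
   = 0.37


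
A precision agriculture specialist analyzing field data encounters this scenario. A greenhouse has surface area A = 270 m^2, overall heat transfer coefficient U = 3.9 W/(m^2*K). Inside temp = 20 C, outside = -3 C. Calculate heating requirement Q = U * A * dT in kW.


dT = 20 - (-3) = 23 K
Q = U * A * dT
  = 3.9 * 270 * 23
  = 24219 W = 24.22 kW


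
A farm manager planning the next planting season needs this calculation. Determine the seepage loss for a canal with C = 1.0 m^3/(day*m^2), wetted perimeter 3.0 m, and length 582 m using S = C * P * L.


S = C * P * L
  = 1.0 * 3.0 * 582
  = 1746 m^3/day


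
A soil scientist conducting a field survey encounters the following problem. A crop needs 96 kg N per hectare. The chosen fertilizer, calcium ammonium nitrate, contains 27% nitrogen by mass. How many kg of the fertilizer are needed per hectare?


Rate = N_required / (N_content / 100)
     = 96 / (27 / 100)
     = 96 / 0.27
     = 355.56 kg/ha


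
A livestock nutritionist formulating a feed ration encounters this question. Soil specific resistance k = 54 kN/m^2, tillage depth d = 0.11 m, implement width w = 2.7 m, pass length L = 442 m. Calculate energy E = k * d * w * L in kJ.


E = k * d * w * L
  = 54 * 0.11 * 2.7 * 442
  = 7088.80 kJ


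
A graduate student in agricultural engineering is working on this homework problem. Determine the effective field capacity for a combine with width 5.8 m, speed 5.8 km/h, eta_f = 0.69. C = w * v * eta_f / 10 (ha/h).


C = w * v * eta_f / 10
  = 5.8 * 5.8 * 0.69 / 10
  = 23.21 / 10
  = 2.32 ha/h


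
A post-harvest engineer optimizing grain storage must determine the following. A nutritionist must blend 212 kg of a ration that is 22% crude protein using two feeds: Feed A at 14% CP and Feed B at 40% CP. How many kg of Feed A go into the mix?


parts_A = CP_b - target = 40 - 22 = 18
parts_B = target - CP_a = 22 - 14 = 8
total_parts = 18 + 8 = 26
Feed A = 212 * 18 / 26 = 146.77 kg
Feed B = 212 * 8 / 26 = 65.23 kg

146.77 kg


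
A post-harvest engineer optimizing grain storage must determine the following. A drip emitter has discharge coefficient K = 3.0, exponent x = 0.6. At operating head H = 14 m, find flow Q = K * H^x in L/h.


Q = K * H^x
  = 3.0 * 14^0.6
  = 3.0 * 4.8717
  = 14.61 L/h


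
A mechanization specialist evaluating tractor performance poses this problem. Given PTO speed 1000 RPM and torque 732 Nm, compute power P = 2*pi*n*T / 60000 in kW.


P = 2*pi*n*T / 60000
  = 2*pi * 1000 * 732 / 60000
  = 4599291.64 / 60000
  = 76.65 kW


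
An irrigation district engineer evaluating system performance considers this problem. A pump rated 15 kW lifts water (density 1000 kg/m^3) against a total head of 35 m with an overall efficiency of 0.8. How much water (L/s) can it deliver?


Q = (P * 1000 * eta) / (rho * g * H)
  = (15 * 1000 * 0.8) / (1000 * 9.81 * 35)
  = 12000 / 343350
  = 0.03495 m^3/s = 34.95 L/s


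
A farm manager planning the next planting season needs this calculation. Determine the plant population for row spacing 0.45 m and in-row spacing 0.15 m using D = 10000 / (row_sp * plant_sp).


D = 10000 / (row_sp * plant_sp)
  = 10000 / (0.45 * 0.15)
  = 10000 / 0.0675
  = 148148.15 plants/ha


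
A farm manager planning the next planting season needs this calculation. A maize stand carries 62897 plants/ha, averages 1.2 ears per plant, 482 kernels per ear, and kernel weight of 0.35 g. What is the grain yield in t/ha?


Y = density * ears * kernels * kw
  = 62897 * 1.2 * 482 * 0.35 g/ha
  = 12732868.68 g/ha
  = 12732.87 kg/ha = 12.73 t/ha


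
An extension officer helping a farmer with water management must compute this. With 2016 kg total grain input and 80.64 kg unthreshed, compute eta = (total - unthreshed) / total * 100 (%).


eta = (total - unthreshed) / total * 100
    = (2016 - 80.64) / 2016 * 100
    = 1935.36 / 2016 * 100
    = 96%


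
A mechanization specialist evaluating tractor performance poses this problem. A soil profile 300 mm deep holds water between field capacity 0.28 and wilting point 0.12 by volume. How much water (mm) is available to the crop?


AW = (FC - WP) * D
   = (0.28 - 0.12) * 300
   = 0.16 * 300
   = 48 mm


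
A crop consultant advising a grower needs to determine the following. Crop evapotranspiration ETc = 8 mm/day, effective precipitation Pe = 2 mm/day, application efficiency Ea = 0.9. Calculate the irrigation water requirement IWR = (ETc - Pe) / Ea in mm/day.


IWR = (ETc - Pe) / Ea
    = (8 - 2) / 0.9
    = 6 / 0.9
    = 6.67 mm/day


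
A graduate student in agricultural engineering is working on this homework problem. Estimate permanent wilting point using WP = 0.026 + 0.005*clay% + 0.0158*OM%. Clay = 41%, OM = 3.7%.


WP = 0.026 + 0.005*41 + 0.0158*3.7
   = 0.026 + 0.2050 + 0.0585
   = 0.2895


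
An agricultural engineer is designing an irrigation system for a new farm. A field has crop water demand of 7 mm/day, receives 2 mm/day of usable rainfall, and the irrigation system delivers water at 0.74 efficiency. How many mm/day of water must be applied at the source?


IWR = (ETc - Pe) / Ea
    = (7 - 2) / 0.74
    = 5 / 0.74
    = 6.76 mm/day


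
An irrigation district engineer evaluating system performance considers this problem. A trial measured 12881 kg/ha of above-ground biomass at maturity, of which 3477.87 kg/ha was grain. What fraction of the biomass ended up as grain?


HI = grain_yield / biomass
   = 3477.87 / 12881
   = 0.27


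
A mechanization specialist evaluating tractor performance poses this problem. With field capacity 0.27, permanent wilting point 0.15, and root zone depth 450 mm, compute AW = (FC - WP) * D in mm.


AW = (FC - WP) * D
   = (0.27 - 0.15) * 450
   = 0.12 * 450
   = 54 mm


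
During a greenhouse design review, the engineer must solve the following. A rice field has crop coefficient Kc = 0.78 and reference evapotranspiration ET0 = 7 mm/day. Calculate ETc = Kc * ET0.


ETc = Kc * ET0
    = 0.78 * 7
    = 5.46 mm/day


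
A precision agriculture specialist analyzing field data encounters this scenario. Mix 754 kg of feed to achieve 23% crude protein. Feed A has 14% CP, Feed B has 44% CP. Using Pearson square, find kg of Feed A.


parts_A = CP_b - target = 44 - 23 = 21
parts_B = target - CP_a = 23 - 14 = 9
total_parts = 21 + 9 = 30
Feed A = 754 * 21 / 30 = 527.80 kg
Feed B = 754 * 9 / 30 = 226.20 kg

527.80 kg


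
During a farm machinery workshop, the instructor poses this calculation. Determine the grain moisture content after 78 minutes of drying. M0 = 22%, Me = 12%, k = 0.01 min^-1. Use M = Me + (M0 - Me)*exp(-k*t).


M = Me + (M0 - Me) * e^(-k*t)
  = 12 + (22 - 12) * e^(-0.01*78)
  = 12 + 10 * e^(-0.780)
  = 12 + 10 * 0.45841
  = 12 + 4.5841
  = 16.58%


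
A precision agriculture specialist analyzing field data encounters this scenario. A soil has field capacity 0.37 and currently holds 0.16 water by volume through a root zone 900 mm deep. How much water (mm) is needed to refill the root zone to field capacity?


SMD = (FC - theta) * D
    = (0.37 - 0.16) * 900
    = 0.210 * 900
    = 189 mm


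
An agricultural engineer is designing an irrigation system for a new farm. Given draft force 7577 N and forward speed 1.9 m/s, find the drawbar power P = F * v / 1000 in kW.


P = F * v / 1000
  = 7577 * 1.9 / 1000
  = 14396.30 / 1000
  = 14.40 kW


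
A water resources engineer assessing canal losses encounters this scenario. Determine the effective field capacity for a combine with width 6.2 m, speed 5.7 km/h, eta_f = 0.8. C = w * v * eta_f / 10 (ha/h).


C = w * v * eta_f / 10
  = 6.2 * 5.7 * 0.8 / 10
  = 28.27 / 10
  = 2.83 ha/h


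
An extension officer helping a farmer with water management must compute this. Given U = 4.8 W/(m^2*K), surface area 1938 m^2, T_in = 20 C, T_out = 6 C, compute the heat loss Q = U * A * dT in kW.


dT = 20 - (6) = 14 K
Q = U * A * dT
  = 4.8 * 1938 * 14
  = 130233.60 W = 130.23 kW


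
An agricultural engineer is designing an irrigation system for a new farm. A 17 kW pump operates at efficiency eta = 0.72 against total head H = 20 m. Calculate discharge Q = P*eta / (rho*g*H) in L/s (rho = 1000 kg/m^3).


Q = (P * 1000 * eta) / (rho * g * H)
  = (17 * 1000 * 0.72) / (1000 * 9.81 * 20)
  = 12240 / 196200
  = 0.06239 m^3/s = 62.39 L/s


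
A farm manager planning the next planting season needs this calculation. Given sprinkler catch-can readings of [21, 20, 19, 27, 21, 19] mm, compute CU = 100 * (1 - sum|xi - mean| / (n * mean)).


xbar = 127 / 6 = 21.167
sum|xi - xbar| = 11.667
CU = 100 * (1 - 11.667 / (6 * 21.167))
   = 100 * (1 - 0.0919)
   = 90.81%


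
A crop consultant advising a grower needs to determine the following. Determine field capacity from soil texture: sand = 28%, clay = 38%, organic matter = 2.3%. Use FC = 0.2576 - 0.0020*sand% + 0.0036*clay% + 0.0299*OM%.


FC = 0.2576 - 0.0020*28 + 0.0036*38 + 0.0299*2.3
   = 0.2576 - 0.0560 + 0.1368 + 0.0688
   = 0.4072


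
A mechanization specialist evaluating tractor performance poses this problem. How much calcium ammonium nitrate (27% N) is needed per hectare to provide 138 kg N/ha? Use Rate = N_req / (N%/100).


Rate = N_required / (N_content / 100)
     = 138 / (27 / 100)
     = 138 / 0.27
     = 511.11 kg/ha


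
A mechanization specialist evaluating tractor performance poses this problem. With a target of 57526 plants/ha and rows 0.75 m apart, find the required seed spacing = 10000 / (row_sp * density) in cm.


spacing = 10000 / (row_sp * density)
        = 10000 / (0.75 * 57526)
        = 10000 / 43144.50
        = 0.23178 m = 23.18 cm


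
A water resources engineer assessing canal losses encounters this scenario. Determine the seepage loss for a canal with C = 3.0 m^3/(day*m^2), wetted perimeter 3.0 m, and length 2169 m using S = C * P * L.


S = C * P * L
  = 3.0 * 3.0 * 2169
  = 19521 m^3/day


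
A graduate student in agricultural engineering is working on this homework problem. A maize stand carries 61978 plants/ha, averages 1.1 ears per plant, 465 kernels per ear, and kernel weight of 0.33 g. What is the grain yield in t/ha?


Y = density * ears * kernels * kw
  = 61978 * 1.1 * 465 * 0.33 g/ha
  = 10461576.51 g/ha
  = 10461.58 kg/ha = 10.46 t/ha


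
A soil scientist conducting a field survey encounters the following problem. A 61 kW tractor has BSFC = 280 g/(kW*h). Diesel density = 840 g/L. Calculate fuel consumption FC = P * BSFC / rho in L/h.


FC = P * BSFC / rho_fuel
   = 61 * 280 / 840
   = 17080 / 840
   = 20.33 L/h


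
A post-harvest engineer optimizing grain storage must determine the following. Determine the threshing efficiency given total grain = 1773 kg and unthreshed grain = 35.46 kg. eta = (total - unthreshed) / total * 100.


eta = (total - unthreshed) / total * 100
    = (1773 - 35.46) / 1773 * 100
    = 1737.54 / 1773 * 100
    = 98%


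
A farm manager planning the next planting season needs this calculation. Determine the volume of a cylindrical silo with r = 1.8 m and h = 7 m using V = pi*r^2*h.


V = pi * r^2 * h
  = pi * 1.8^2 * 7
  = pi * 3.24 * 7
  = 71.25 m^3


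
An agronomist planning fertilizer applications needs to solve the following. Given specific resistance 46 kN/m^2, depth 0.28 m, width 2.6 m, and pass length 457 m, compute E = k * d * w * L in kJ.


E = k * d * w * L
  = 46 * 0.28 * 2.6 * 457
  = 15304.02 kJ


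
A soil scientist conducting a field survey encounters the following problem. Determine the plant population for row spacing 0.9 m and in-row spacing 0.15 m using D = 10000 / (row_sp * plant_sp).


D = 10000 / (row_sp * plant_sp)
  = 10000 / (0.9 * 0.15)
  = 10000 / 0.1350
  = 74074.07 plants/ha


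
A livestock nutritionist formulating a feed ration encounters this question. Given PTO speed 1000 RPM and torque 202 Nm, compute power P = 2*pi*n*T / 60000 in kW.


P = 2*pi*n*T / 60000
  = 2*pi * 1000 * 202 / 60000
  = 1269203.43 / 60000
  = 21.15 kW


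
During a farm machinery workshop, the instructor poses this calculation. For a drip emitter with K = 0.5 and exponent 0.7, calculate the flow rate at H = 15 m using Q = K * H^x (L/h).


Q = K * H^x
  = 0.5 * 15^0.7
  = 0.5 * 6.6568
  = 3.33 L/h


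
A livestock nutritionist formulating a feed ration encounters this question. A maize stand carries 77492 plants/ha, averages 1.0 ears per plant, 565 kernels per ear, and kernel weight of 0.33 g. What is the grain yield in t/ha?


Y = density * ears * kernels * kw
  = 77492 * 1.0 * 565 * 0.33 g/ha
  = 14448383.40 g/ha
  = 14448.38 kg/ha = 14.45 t/ha


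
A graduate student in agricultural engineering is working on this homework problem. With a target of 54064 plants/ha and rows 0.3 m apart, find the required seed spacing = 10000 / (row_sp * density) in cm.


spacing = 10000 / (row_sp * density)
        = 10000 / (0.3 * 54064)
        = 10000 / 16219.20
        = 0.61655 m = 61.66 cm


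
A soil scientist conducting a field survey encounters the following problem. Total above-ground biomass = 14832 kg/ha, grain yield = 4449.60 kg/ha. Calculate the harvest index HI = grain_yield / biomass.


HI = grain_yield / biomass
   = 4449.60 / 14832
   = 0.30


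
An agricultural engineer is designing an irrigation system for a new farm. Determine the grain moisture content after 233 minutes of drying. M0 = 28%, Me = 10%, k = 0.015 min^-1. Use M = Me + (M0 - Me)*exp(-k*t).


M = Me + (M0 - Me) * e^(-k*t)
  = 10 + (28 - 10) * e^(-0.015*233)
  = 10 + 18 * e^(-3.495)
  = 10 + 18 * 0.03035
  = 10 + 0.5463
  = 10.55%


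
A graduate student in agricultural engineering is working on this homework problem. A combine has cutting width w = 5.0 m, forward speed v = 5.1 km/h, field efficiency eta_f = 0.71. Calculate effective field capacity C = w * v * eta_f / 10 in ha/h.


C = w * v * eta_f / 10
  = 5.0 * 5.1 * 0.71 / 10
  = 18.11 / 10
  = 1.81 ha/h


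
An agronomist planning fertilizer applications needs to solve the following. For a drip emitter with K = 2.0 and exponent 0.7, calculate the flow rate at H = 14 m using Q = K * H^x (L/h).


Q = K * H^x
  = 2.0 * 14^0.7
  = 2.0 * 6.3429
  = 12.69 L/h


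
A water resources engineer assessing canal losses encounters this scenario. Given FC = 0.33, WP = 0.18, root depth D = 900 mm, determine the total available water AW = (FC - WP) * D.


AW = (FC - WP) * D
   = (0.33 - 0.18) * 900
   = 0.15 * 900
   = 135 mm


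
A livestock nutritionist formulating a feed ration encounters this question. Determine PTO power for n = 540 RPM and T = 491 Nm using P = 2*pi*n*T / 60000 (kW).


P = 2*pi*n*T / 60000
  = 2*pi * 540 * 491 / 60000
  = 1665923.75 / 60000
  = 27.77 kW


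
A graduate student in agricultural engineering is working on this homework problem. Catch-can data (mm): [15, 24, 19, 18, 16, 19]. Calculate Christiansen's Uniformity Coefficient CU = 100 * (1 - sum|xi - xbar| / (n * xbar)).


xbar = 111 / 6 = 18.500
sum|xi - xbar| = 13
CU = 100 * (1 - 13 / (6 * 18.500))
   = 100 * (1 - 0.1171)
   = 88.29%


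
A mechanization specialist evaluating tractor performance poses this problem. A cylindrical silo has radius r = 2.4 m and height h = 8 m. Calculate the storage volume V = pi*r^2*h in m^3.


V = pi * r^2 * h
  = pi * 2.4^2 * 8
  = pi * 5.76 * 8
  = 144.76 m^3


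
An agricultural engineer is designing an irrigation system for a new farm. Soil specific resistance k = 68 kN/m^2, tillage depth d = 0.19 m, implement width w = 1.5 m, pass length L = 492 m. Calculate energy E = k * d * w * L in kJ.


E = k * d * w * L
  = 68 * 0.19 * 1.5 * 492
  = 9534.96 kJ


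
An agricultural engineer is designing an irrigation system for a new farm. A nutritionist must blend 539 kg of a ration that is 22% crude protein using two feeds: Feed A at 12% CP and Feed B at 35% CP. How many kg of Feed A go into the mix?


parts_A = CP_b - target = 35 - 22 = 13
parts_B = target - CP_a = 22 - 12 = 10
total_parts = 13 + 10 = 23
Feed A = 539 * 13 / 23 = 304.65 kg
Feed B = 539 * 10 / 23 = 234.35 kg

304.65 kg


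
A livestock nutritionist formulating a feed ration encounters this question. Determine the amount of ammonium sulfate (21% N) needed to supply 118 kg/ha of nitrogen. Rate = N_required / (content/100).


Rate = N_required / (N_content / 100)
     = 118 / (21 / 100)
     = 118 / 0.21
     = 561.90 kg/ha


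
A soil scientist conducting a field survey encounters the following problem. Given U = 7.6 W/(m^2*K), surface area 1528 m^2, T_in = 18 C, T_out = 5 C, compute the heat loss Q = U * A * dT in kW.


dT = 18 - (5) = 13 K
Q = U * A * dT
  = 7.6 * 1528 * 13
  = 150966.40 W = 150.97 kW


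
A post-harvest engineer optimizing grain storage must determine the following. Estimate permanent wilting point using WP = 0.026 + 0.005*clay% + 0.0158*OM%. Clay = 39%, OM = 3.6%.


WP = 0.026 + 0.005*39 + 0.0158*3.6
   = 0.026 + 0.1950 + 0.0569
   = 0.2779


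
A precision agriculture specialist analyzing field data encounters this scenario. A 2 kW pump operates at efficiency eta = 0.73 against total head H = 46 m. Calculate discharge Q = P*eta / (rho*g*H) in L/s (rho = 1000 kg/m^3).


Q = (P * 1000 * eta) / (rho * g * H)
  = (2 * 1000 * 0.73) / (1000 * 9.81 * 46)
  = 1460 / 451260
  = 0.00324 m^3/s = 3.24 L/s


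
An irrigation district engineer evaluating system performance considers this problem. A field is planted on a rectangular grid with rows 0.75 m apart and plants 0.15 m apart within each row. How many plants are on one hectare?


D = 10000 / (row_sp * plant_sp)
  = 10000 / (0.75 * 0.15)
  = 10000 / 0.1125
  = 88888.89 plants/ha


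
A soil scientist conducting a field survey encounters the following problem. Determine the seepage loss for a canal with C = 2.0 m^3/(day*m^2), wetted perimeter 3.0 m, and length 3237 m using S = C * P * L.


S = C * P * L
  = 2.0 * 3.0 * 3237
  = 19422 m^3/day


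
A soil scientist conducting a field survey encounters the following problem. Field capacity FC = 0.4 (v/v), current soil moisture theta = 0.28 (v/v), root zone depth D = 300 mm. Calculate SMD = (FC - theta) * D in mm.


SMD = (FC - theta) * D
    = (0.4 - 0.28) * 300
    = 0.120 * 300
    = 36 mm


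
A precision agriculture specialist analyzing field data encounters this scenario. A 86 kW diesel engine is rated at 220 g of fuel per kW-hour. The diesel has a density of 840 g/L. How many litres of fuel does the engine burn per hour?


FC = P * BSFC / rho_fuel
   = 86 * 220 / 840
   = 18920 / 840
   = 22.52 L/h


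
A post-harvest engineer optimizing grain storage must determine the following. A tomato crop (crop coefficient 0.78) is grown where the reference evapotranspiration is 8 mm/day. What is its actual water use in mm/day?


ETc = Kc * ET0
    = 0.78 * 8
    = 6.24 mm/day


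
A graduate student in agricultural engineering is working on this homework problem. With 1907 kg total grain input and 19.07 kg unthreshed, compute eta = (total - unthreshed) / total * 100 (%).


eta = (total - unthreshed) / total * 100
    = (1907 - 19.07) / 1907 * 100
    = 1887.93 / 1907 * 100
    = 99%


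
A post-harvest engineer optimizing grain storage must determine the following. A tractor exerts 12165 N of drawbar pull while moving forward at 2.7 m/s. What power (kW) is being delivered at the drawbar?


P = F * v / 1000
  = 12165 * 2.7 / 1000
  = 32845.50 / 1000
  = 32.85 kW


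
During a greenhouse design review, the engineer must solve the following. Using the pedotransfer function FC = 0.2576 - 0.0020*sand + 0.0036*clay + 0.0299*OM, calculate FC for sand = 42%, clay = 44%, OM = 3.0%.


FC = 0.2576 - 0.0020*42 + 0.0036*44 + 0.0299*3.0
   = 0.2576 - 0.0840 + 0.1584 + 0.0897
   = 0.4217


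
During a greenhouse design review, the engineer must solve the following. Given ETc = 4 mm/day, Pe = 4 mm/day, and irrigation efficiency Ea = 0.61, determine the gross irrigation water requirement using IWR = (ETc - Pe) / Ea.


IWR = (ETc - Pe) / Ea
    = (4 - 4) / 0.61
    = 0 / 0.61
    = 0 mm/day


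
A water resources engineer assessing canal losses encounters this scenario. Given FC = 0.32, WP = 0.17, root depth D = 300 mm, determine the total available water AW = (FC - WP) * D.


AW = (FC - WP) * D
   = (0.32 - 0.17) * 300
   = 0.15 * 300
   = 45 mm


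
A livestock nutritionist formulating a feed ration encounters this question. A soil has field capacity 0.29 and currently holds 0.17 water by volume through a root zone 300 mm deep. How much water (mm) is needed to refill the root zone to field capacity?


SMD = (FC - theta) * D
    = (0.29 - 0.17) * 300
    = 0.120 * 300
    = 36 mm


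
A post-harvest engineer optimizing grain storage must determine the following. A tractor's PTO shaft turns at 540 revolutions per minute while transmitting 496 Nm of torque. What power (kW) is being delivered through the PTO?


P = 2*pi*n*T / 60000
  = 2*pi * 540 * 496 / 60000
  = 1682888.35 / 60000
  = 28.05 kW


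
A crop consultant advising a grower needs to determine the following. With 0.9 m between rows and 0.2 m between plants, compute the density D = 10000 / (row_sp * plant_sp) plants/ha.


D = 10000 / (row_sp * plant_sp)
  = 10000 / (0.9 * 0.2)
  = 10000 / 0.1800
  = 55555.56 plants/ha


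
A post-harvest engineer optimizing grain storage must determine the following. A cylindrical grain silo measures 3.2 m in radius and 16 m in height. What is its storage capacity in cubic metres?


V = pi * r^2 * h
  = pi * 3.2^2 * 16
  = pi * 10.24 * 16
  = 514.72 m^3


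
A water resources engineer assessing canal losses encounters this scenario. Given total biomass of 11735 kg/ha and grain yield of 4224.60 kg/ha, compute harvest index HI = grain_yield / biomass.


HI = grain_yield / biomass
   = 4224.60 / 11735
   = 0.36


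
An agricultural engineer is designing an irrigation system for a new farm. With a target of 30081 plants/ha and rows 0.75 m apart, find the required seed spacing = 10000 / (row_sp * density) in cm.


spacing = 10000 / (row_sp * density)
        = 10000 / (0.75 * 30081)
        = 10000 / 22560.75
        = 0.44325 m = 44.32 cm


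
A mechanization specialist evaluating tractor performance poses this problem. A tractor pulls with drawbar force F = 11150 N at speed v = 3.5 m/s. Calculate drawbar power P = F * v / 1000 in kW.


P = F * v / 1000
  = 11150 * 3.5 / 1000
  = 39025 / 1000
  = 39.03 kW


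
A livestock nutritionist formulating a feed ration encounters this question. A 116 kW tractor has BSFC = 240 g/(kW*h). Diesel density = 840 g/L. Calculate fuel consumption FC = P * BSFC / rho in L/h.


FC = P * BSFC / rho_fuel
   = 116 * 240 / 840
   = 27840 / 840
   = 33.14 L/h


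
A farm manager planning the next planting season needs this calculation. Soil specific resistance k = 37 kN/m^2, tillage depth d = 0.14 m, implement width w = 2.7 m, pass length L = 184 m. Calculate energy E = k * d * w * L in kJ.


E = k * d * w * L
  = 37 * 0.14 * 2.7 * 184
  = 2573.42 kJ


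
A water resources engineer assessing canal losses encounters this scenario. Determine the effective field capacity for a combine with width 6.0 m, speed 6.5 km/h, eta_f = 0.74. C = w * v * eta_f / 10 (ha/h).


C = w * v * eta_f / 10
  = 6.0 * 6.5 * 0.74 / 10
  = 28.86 / 10
  = 2.89 ha/h


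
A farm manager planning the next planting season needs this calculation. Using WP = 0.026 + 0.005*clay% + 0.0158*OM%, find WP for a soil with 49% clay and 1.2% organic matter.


WP = 0.026 + 0.005*49 + 0.0158*1.2
   = 0.026 + 0.2450 + 0.0190
   = 0.2900


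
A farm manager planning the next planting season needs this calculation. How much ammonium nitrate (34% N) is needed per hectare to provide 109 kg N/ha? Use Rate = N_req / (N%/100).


Rate = N_required / (N_content / 100)
     = 109 / (34 / 100)
     = 109 / 0.34
     = 320.59 kg/ha


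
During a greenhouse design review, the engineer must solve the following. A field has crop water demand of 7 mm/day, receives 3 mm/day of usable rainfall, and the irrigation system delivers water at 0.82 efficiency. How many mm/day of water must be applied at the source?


IWR = (ETc - Pe) / Ea
    = (7 - 3) / 0.82
    = 4 / 0.82
    = 4.88 mm/day


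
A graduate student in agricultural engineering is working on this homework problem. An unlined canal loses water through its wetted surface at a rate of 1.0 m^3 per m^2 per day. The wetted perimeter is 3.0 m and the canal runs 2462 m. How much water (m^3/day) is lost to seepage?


S = C * P * L
  = 1.0 * 3.0 * 2462
  = 7386 m^3/day


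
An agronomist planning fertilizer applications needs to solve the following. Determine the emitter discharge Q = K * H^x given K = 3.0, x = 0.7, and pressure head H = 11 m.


Q = K * H^x
  = 3.0 * 11^0.7
  = 3.0 * 5.3577
  = 16.07 L/h


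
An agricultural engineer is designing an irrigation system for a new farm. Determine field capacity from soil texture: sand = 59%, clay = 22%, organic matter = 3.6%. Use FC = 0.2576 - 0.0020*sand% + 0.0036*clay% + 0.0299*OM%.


FC = 0.2576 - 0.0020*59 + 0.0036*22 + 0.0299*3.6
   = 0.2576 - 0.1180 + 0.0792 + 0.1076
   = 0.3264


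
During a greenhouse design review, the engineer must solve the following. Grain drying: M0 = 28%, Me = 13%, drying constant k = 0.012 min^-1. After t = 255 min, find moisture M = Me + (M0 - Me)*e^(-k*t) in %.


M = Me + (M0 - Me) * e^(-k*t)
  = 13 + (28 - 13) * e^(-0.012*255)
  = 13 + 15 * e^(-3.060)
  = 13 + 15 * 0.04689
  = 13 + 0.7033
  = 13.70%


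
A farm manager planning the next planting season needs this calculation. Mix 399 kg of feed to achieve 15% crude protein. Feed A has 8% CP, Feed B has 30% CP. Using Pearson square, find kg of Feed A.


parts_A = CP_b - target = 30 - 15 = 15
parts_B = target - CP_a = 15 - 8 = 7
total_parts = 15 + 7 = 22
Feed A = 399 * 15 / 22 = 272.05 kg
Feed B = 399 * 7 / 22 = 126.95 kg

272.05 kg


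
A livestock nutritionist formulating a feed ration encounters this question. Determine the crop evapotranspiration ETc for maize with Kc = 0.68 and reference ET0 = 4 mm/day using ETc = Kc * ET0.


ETc = Kc * ET0
    = 0.68 * 4
    = 2.72 mm/day


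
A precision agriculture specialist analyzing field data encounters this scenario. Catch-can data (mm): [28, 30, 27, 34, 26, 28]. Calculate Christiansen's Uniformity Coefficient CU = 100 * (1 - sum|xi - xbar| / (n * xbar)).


xbar = 173 / 6 = 28.833
sum|xi - xbar| = 12.667
CU = 100 * (1 - 12.667 / (6 * 28.833))
   = 100 * (1 - 0.0732)
   = 92.68%


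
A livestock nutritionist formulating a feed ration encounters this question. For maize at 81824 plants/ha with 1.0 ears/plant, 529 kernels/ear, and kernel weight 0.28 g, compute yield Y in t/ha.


Y = density * ears * kernels * kw
  = 81824 * 1.0 * 529 * 0.28 g/ha
  = 12119770.88 g/ha
  = 12119.77 kg/ha = 12.12 t/ha


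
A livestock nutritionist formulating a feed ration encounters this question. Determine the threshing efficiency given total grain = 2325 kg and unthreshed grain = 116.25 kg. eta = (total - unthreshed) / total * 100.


eta = (total - unthreshed) / total * 100
    = (2325 - 116.25) / 2325 * 100
    = 2208.75 / 2325 * 100
    = 95%


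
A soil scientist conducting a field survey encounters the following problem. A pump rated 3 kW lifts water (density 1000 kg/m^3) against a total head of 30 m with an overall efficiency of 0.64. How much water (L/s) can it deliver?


Q = (P * 1000 * eta) / (rho * g * H)
  = (3 * 1000 * 0.64) / (1000 * 9.81 * 30)
  = 1920 / 294300
  = 0.00652 m^3/s = 6.52 L/s


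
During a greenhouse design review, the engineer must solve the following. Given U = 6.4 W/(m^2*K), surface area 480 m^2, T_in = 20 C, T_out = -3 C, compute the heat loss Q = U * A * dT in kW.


dT = 20 - (-3) = 23 K
Q = U * A * dT
  = 6.4 * 480 * 23
  = 70656 W = 70.66 kW


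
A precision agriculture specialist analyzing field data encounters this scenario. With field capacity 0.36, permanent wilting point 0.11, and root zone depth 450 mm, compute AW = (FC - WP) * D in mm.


AW = (FC - WP) * D
   = (0.36 - 0.11) * 450
   = 0.25 * 450
   = 112.50 mm


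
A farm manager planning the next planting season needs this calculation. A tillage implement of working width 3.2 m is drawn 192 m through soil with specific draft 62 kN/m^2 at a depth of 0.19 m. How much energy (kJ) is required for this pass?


E = k * d * w * L
  = 62 * 0.19 * 3.2 * 192
  = 7237.63 kJ


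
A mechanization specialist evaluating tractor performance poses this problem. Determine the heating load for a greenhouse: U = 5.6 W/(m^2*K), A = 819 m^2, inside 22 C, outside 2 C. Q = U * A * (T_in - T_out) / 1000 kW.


dT = 22 - (2) = 20 K
Q = U * A * dT
  = 5.6 * 819 * 20
  = 91728 W = 91.73 kW


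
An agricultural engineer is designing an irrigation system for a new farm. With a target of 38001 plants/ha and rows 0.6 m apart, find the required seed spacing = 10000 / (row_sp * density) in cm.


spacing = 10000 / (row_sp * density)
        = 10000 / (0.6 * 38001)
        = 10000 / 22800.60
        = 0.43858 m = 43.86 cm


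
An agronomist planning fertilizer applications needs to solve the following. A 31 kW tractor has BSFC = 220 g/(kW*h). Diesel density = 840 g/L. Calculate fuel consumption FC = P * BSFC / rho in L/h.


FC = P * BSFC / rho_fuel
   = 31 * 220 / 840
   = 6820 / 840
   = 8.12 L/h


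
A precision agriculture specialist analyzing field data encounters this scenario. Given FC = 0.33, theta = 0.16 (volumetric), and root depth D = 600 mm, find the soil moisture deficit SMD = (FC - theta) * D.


SMD = (FC - theta) * D
    = (0.33 - 0.16) * 600
    = 0.170 * 600
    = 102 mm


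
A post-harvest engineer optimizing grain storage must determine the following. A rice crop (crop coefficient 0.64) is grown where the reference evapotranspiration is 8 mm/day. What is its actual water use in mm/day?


ETc = Kc * ET0
    = 0.64 * 8
    = 5.12 mm/day


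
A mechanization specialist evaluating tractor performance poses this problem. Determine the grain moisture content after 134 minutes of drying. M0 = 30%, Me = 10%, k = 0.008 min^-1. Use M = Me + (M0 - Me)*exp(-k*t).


M = Me + (M0 - Me) * e^(-k*t)
  = 10 + (30 - 10) * e^(-0.008*134)
  = 10 + 20 * e^(-1.072)
  = 10 + 20 * 0.34232
  = 10 + 6.8465
  = 16.85%
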